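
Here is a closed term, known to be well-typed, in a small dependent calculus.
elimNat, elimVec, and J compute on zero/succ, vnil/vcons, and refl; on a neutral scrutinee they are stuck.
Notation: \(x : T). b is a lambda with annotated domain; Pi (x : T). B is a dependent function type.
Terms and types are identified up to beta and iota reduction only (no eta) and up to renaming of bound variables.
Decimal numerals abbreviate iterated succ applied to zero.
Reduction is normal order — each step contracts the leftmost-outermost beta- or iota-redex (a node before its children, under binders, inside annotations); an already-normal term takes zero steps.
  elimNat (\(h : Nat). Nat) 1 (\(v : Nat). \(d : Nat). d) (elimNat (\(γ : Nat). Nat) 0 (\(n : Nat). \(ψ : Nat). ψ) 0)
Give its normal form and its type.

reduced normal form:
  1
type:
  Nat
observation: the leftmost-outermost redex is an elimNat iota-redex, and normalization takes 2 steps.


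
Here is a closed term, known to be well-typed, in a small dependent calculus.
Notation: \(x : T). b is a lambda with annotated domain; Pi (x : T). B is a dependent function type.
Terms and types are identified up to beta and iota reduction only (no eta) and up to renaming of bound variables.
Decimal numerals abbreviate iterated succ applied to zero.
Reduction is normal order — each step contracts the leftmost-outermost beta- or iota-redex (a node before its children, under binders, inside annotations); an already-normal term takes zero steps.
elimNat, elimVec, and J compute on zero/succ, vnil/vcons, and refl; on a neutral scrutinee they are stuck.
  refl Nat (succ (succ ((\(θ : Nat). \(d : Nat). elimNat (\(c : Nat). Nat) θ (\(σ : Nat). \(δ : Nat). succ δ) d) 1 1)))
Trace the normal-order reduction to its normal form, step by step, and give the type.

reduction (normal order):
  refl Nat (succ (succ ((\(θ : Nat). \(d : Nat). elimNat (\(c : Nat). Nat) θ (\(σ : Nat). \(δ : Nat). succ δ) d) 1 1)))
  ~> refl Nat (succ (succ ((\(θ : Nat). elimNat (\(d : Nat). Nat) 1 (\(c : Nat). \(σ : Nat). succ σ) θ) 1)))
  ~> refl Nat (succ (succ (elimNat (\(θ : Nat). Nat) 1 (\(d : Nat). \(c : Nat). succ c) 1)))
  ~> refl Nat (succ (succ ((\(θ : Nat). \(d : Nat). succ d) 0 (elimNat (\(c : Nat). Nat) 1 (\(σ : Nat). \(δ : Nat). succ δ) 0))))
  ~> refl Nat (succ (succ ((\(θ : Nat). succ θ) (elimNat (\(d : Nat). Nat) 1 (\(c : Nat). \(σ : Nat). succ σ) 0))))
  ~> refl Nat (succ (succ (succ (elimNat (\(θ : Nat). Nat) 1 (\(d : Nat). \(c : Nat). succ c) 0))))
  ~> refl Nat 4
inferred type:
  Eq Nat 4 4


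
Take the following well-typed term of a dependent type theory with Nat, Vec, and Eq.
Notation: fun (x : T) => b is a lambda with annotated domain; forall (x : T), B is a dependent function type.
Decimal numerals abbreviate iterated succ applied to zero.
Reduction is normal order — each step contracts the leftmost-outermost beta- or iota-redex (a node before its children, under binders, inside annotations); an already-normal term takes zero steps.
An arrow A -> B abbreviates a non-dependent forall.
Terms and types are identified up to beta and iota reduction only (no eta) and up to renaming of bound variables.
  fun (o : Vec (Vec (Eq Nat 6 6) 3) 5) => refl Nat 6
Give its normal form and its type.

reduced normal form:
  fun (o : Vec (Vec (Eq Nat 6 6) 3) 5) => refl Nat 6
the term's type:
  Vec (Vec (Eq Nat 6 6) 3) 5 -> Eq Nat 6 6
observation: the term is already in normal form.


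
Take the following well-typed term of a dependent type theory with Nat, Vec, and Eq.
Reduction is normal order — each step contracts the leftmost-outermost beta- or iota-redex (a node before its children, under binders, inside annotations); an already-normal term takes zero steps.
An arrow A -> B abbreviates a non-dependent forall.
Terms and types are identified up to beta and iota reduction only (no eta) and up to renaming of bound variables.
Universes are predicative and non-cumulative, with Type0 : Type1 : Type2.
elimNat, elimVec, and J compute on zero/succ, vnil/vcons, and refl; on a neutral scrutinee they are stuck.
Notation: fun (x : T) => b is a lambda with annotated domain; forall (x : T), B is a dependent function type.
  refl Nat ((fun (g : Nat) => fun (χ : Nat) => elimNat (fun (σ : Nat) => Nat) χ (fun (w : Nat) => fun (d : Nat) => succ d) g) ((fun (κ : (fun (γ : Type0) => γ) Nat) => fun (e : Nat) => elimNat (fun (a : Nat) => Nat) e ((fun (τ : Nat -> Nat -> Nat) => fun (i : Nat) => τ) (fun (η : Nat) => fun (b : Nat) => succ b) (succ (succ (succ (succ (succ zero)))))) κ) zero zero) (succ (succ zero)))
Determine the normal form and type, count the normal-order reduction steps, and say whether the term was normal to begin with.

reduced normal form:
  refl Nat (succ (succ zero))
the term's type:
  Eq Nat (succ (succ zero)) (succ (succ zero))
reduction steps (normal order): 6
already normal: no
first redex: a beta-redex


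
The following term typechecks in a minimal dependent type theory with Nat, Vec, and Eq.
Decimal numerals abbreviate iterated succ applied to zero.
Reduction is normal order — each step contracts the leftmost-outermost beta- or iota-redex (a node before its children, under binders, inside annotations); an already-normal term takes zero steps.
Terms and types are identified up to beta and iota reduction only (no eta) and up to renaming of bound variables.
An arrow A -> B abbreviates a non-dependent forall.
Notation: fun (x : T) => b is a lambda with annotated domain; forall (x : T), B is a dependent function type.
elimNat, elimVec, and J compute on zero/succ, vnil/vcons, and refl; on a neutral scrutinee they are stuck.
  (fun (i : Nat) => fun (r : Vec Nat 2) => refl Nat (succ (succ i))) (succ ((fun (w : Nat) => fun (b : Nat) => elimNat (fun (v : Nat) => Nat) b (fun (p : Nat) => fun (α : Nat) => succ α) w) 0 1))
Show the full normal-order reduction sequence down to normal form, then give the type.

normal-order reduction sequence:
  (fun (i : Nat) => fun (r : Vec Nat 2) => refl Nat (succ (succ i))) (succ ((fun (w : Nat) => fun (b : Nat) => elimNat (fun (v : Nat) => Nat) b (fun (p : Nat) => fun (α : Nat) => succ α) w) 0 1))
  ~> fun (i : Vec Nat 2) => refl Nat (succ (succ (succ ((fun (r : Nat) => fun (w : Nat) => elimNat (fun (b : Nat) => Nat) w (fun (v : Nat) => fun (p : Nat) => succ p) r) 0 1))))
  ~> fun (i : Vec Nat 2) => refl Nat (succ (succ (succ ((fun (r : Nat) => elimNat (fun (w : Nat) => Nat) r (fun (b : Nat) => fun (v : Nat) => succ v) 0) 1))))
  ~> fun (i : Vec Nat 2) => refl Nat (succ (succ (succ (elimNat (fun (r : Nat) => Nat) 1 (fun (w : Nat) => fun (b : Nat) => succ b) 0))))
  ~> fun (i : Vec Nat 2) => refl Nat 4
inferred type:
  Vec Nat 2 -> Eq Nat 4 4


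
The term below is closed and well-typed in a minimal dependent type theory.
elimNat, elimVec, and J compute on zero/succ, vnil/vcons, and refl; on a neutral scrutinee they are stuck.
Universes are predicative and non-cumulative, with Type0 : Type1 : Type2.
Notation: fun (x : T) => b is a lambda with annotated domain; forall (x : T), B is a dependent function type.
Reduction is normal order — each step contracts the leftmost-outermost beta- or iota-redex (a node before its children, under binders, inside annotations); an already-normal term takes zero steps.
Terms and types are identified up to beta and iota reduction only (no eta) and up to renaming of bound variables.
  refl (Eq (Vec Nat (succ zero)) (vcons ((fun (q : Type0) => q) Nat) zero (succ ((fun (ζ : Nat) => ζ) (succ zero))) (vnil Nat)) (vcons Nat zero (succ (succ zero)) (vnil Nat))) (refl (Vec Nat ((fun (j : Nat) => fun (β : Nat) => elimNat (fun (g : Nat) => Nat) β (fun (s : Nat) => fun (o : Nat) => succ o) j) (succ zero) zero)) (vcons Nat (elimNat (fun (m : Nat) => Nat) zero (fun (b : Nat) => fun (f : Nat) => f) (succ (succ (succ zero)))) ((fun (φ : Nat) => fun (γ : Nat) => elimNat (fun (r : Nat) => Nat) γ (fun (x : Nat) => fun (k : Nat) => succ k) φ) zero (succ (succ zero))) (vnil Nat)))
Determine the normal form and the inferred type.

reduced normal form:
  refl (Eq (Vec Nat (succ zero)) (vcons Nat zero (succ (succ zero)) (vnil Nat)) (vcons Nat zero (succ (succ zero)) (vnil Nat))) (refl (Vec Nat (succ zero)) (vcons Nat zero (succ (succ zero)) (vnil Nat)))
type:
  Eq (Eq (Vec Nat (succ zero)) (vcons Nat zero (succ (succ zero)) (vnil Nat)) (vcons Nat zero (succ (succ zero)) (vnil Nat))) (refl (Vec Nat (succ zero)) (vcons Nat zero (succ (succ zero)) (vnil Nat))) (refl (Vec Nat (succ zero)) (vcons Nat zero (succ (succ zero)) (vnil Nat)))
observation: 21 normal-order steps normalize the term, beginning with a beta-redex.


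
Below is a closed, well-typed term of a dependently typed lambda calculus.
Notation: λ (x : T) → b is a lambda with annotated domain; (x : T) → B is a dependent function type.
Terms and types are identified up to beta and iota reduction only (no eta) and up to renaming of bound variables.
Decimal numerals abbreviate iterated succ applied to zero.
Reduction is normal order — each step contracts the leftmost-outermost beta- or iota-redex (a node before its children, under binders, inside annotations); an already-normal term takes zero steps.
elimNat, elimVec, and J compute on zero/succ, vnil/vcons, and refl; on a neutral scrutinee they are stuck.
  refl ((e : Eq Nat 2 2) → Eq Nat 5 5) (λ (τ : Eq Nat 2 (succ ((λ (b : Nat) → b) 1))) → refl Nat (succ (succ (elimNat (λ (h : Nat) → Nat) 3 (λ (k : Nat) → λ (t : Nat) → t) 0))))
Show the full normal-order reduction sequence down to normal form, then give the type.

normal-order reduction sequence:
  refl ((e : Eq Nat 2 2) → Eq Nat 5 5) (λ (τ : Eq Nat 2 (succ ((λ (b : Nat) → b) 1))) → refl Nat (succ (succ (elimNat (λ (h : Nat) → Nat) 3 (λ (k : Nat) → λ (t : Nat) → t) 0))))
  ~> refl ((e : Eq Nat 2 2) → Eq Nat 5 5) (λ (τ : Eq Nat 2 2) → refl Nat (succ (succ (elimNat (λ (b : Nat) → Nat) 3 (λ (h : Nat) → λ (k : Nat) → k) 0))))
  ~> refl ((e : Eq Nat 2 2) → Eq Nat 5 5) (λ (τ : Eq Nat 2 2) → refl Nat 5)
the term's type:
  Eq ((e : Eq Nat 2 2) → Eq Nat 5 5) (λ (τ : Eq Nat 2 2) → refl Nat 5) (λ (b : Eq Nat 2 2) → refl Nat 5)


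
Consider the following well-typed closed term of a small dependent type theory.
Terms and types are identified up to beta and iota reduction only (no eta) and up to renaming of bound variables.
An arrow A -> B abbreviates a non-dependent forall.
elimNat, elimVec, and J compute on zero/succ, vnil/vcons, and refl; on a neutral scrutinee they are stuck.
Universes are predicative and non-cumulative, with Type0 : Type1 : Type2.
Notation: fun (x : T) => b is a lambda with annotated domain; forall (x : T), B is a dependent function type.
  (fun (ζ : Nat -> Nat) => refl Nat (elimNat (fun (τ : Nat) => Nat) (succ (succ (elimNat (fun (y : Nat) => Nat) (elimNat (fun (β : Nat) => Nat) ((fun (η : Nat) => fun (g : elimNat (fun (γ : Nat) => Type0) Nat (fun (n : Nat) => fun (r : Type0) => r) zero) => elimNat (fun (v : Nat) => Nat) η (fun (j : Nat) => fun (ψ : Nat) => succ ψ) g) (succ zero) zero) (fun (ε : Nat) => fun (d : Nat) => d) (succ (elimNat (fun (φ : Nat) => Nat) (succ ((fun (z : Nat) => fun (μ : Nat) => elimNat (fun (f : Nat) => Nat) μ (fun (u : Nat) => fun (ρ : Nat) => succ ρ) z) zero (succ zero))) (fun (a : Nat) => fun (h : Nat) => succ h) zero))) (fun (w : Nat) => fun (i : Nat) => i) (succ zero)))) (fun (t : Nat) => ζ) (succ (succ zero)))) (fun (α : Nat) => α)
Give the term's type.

type:
  Eq Nat (succ (succ (succ zero))) (succ (succ (succ zero)))


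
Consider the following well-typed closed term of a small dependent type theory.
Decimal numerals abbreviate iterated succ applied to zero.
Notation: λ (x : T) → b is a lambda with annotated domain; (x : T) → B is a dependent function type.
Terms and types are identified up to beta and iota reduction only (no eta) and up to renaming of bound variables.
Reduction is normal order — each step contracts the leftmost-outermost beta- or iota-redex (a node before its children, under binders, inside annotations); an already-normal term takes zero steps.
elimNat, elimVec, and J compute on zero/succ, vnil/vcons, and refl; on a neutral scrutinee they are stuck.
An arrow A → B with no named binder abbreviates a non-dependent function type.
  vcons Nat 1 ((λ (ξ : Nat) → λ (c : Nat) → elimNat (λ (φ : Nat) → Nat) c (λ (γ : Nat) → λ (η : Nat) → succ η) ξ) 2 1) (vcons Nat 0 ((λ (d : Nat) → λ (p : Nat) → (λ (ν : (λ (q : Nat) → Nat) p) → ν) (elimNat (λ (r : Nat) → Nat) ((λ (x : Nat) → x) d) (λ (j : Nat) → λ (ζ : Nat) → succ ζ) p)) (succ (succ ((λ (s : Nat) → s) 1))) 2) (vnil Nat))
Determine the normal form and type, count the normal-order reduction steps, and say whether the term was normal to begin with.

resulting normal form:
  vcons Nat 1 3 (vcons Nat 0 5 (vnil Nat))
inferred type:
  Vec Nat 2
normal-order step count: 21
term was already normal: no
first redex: a beta-redex


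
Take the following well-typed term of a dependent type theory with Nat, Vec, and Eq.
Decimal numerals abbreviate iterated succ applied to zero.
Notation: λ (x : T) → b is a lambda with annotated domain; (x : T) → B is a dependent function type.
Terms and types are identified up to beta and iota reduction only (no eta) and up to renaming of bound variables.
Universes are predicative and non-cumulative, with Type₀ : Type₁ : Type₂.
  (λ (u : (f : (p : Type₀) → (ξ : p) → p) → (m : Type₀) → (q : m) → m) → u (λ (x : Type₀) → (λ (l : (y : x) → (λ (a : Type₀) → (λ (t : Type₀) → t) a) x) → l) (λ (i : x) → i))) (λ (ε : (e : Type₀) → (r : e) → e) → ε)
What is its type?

type:
  (u : Type₀) → (f : u) → u


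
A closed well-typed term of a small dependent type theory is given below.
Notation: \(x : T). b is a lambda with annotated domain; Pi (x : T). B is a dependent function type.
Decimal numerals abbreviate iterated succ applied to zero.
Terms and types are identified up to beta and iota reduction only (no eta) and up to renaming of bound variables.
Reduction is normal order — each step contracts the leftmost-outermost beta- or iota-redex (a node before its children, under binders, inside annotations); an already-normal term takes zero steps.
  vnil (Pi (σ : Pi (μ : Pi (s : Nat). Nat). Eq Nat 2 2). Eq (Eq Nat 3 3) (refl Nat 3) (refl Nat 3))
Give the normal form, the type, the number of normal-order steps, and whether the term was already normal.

normal form:
  vnil (Pi (σ : Pi (μ : Pi (s : Nat). Nat). Eq Nat 2 2). Eq (Eq Nat 3 3) (refl Nat 3) (refl Nat 3))
type:
  Vec (Pi (σ : Pi (μ : Pi (s : Nat). Nat). Eq Nat 2 2). Eq (Eq Nat 3 3) (refl Nat 3) (refl Nat 3)) 0
normal-order step count: 0
term was already normal: yes


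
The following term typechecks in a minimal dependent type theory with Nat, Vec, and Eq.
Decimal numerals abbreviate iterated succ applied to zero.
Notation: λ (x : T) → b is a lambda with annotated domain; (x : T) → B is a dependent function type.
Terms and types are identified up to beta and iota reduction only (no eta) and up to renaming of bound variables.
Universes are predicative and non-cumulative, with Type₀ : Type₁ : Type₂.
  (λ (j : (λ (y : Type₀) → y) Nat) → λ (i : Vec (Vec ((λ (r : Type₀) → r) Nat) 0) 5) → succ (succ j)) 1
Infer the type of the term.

type:
  (j : Vec (Vec Nat 0) 5) → Nat


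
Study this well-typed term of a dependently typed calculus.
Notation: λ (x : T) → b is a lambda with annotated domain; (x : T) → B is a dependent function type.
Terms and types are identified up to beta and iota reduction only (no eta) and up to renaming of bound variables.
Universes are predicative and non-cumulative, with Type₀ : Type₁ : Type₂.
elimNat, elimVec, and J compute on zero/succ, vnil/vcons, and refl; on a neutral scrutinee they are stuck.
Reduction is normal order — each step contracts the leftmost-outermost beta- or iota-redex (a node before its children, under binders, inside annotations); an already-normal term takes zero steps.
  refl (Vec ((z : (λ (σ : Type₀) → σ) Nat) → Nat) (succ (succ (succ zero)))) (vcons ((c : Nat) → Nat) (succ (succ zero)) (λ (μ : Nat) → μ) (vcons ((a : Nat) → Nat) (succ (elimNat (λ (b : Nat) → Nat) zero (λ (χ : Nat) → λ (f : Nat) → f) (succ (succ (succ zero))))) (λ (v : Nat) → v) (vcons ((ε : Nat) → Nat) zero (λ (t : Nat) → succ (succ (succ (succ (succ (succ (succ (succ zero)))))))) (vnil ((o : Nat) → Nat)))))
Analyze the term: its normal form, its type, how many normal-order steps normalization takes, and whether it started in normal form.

normal form:
  refl (Vec ((z : Nat) → Nat) (succ (succ (succ zero)))) (vcons ((σ : Nat) → Nat) (succ (succ zero)) (λ (c : Nat) → c) (vcons ((μ : Nat) → Nat) (succ zero) (λ (a : Nat) → a) (vcons ((b : Nat) → Nat) zero (λ (χ : Nat) → succ (succ (succ (succ (succ (succ (succ (succ zero)))))))) (vnil ((f : Nat) → Nat)))))
the term's type:
  Eq (Vec ((z : Nat) → Nat) (succ (succ (succ zero)))) (vcons ((σ : Nat) → Nat) (succ (succ zero)) (λ (c : Nat) → c) (vcons ((μ : Nat) → Nat) (succ zero) (λ (a : Nat) → a) (vcons ((b : Nat) → Nat) zero (λ (χ : Nat) → succ (succ (succ (succ (succ (succ (succ (succ zero)))))))) (vnil ((f : Nat) → Nat))))) (vcons ((v : Nat) → Nat) (succ (succ zero)) (λ (ε : Nat) → ε) (vcons ((t : Nat) → Nat) (succ zero) (λ (o : Nat) → o) (vcons ((j : Nat) → Nat) zero (λ (δ : Nat) → succ (succ (succ (succ (succ (succ (succ (succ zero)))))))) (vnil ((g : Nat) → Nat)))))
reduction steps (normal order): 11
already normal: no
first redex: a beta-redex


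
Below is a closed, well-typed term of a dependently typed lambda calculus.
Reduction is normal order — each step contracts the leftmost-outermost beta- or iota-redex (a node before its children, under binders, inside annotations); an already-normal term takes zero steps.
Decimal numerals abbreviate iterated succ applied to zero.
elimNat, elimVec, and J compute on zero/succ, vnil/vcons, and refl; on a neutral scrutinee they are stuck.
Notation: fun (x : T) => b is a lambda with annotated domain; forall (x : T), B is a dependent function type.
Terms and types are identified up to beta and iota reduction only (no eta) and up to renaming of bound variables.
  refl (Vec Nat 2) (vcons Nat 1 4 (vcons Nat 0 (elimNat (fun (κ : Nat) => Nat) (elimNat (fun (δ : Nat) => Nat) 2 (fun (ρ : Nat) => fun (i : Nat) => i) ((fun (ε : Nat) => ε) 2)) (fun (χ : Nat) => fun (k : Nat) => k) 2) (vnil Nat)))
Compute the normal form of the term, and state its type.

resulting normal form:
  refl (Vec Nat 2) (vcons Nat 1 4 (vcons Nat 0 2 (vnil Nat)))
type:
  Eq (Vec Nat 2) (vcons Nat 1 4 (vcons Nat 0 2 (vnil Nat))) (vcons Nat 1 4 (vcons Nat 0 2 (vnil Nat)))


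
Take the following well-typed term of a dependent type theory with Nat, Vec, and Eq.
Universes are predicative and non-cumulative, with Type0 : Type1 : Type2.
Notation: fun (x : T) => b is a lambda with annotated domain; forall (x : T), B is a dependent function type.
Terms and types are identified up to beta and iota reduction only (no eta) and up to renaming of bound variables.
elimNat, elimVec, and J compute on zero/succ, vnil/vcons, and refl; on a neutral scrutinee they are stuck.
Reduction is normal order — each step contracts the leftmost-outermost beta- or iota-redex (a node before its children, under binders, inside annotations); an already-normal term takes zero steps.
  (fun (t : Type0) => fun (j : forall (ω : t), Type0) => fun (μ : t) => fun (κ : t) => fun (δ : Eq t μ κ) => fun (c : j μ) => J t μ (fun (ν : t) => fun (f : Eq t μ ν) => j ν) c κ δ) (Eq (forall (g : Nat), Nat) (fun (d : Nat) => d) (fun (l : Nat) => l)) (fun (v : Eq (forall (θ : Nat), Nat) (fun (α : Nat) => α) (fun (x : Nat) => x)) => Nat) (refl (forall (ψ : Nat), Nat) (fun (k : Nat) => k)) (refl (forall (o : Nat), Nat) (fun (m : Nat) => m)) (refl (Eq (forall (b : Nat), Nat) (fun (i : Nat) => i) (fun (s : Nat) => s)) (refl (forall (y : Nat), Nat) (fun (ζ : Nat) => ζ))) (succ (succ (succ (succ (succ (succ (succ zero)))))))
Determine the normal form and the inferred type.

reduced normal form:
  succ (succ (succ (succ (succ (succ (succ zero))))))
inferred type:
  Nat
observation: the term reaches its normal form after 7 normal-order steps.


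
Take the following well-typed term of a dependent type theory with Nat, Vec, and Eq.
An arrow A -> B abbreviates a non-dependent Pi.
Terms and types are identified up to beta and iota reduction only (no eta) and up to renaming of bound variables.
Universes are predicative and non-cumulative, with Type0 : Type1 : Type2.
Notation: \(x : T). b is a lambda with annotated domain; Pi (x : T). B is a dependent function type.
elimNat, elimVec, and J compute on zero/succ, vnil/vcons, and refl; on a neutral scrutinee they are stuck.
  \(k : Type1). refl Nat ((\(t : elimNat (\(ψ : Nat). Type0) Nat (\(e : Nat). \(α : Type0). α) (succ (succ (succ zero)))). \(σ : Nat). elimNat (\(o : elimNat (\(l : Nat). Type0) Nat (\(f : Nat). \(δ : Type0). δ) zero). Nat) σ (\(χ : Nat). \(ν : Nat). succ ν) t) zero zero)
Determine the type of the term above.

type:
  Type1 -> Eq Nat zero zero


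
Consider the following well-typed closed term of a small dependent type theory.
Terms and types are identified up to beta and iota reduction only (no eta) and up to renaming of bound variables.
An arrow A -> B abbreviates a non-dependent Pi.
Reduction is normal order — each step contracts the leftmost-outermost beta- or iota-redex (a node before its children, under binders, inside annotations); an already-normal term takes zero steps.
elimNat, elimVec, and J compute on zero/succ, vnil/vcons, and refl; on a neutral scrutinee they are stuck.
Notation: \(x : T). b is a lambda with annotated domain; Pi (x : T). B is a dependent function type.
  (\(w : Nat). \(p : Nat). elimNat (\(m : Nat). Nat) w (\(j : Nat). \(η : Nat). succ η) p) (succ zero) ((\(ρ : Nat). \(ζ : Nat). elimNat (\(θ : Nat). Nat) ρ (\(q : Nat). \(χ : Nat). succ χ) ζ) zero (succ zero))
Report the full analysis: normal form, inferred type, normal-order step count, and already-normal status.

resulting normal form:
  succ (succ zero)
type:
  Nat
reduction steps (normal order): 12
already normal: no
first redex: a beta-redex


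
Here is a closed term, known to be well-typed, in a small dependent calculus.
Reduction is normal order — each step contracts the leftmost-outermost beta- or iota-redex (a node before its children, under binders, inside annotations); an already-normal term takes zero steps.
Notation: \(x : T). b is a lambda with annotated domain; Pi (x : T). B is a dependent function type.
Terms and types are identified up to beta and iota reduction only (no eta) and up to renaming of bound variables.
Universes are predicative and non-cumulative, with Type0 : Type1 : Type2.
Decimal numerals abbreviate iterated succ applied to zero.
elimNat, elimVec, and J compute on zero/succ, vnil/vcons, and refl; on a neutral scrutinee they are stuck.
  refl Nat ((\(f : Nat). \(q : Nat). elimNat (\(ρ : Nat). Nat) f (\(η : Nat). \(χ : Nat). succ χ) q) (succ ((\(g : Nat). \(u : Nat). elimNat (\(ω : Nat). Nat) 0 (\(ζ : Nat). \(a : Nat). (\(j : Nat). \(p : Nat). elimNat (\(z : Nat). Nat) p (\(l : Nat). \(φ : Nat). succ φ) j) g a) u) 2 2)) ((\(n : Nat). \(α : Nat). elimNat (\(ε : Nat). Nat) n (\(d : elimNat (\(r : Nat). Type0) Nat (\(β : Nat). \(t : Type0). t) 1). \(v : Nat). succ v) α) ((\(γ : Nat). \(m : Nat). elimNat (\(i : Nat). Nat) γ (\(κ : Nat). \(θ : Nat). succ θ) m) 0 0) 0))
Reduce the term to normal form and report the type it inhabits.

resulting normal form:
  refl Nat 5
type:
  Eq Nat 5 5


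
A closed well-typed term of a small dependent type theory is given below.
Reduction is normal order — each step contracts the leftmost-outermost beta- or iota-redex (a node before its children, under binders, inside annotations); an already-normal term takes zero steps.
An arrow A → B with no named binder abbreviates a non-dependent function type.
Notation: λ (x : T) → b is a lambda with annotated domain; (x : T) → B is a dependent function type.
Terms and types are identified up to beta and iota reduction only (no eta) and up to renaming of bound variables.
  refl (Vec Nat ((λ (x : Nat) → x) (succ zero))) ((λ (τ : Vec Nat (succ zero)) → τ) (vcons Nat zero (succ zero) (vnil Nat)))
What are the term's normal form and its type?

reduced normal form:
  refl (Vec Nat (succ zero)) (vcons Nat zero (succ zero) (vnil Nat))
type:
  Eq (Vec Nat (succ zero)) (vcons Nat zero (succ zero) (vnil Nat)) (vcons Nat zero (succ zero) (vnil Nat))


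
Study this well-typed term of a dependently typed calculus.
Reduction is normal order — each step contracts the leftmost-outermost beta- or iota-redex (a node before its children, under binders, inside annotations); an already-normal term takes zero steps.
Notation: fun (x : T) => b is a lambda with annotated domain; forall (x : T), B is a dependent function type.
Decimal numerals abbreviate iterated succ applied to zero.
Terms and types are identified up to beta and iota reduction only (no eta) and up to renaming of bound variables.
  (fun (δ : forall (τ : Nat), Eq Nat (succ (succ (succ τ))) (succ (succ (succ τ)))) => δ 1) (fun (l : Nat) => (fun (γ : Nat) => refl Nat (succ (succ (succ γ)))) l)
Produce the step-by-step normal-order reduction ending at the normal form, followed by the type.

normal-order reduction:
  (fun (δ : forall (τ : Nat), Eq Nat (succ (succ (succ τ))) (succ (succ (succ τ)))) => δ 1) (fun (l : Nat) => (fun (γ : Nat) => refl Nat (succ (succ (succ γ)))) l)
  ~> (fun (δ : Nat) => (fun (τ : Nat) => refl Nat (succ (succ (succ τ)))) δ) 1
  ~> (fun (δ : Nat) => refl Nat (succ (succ (succ δ)))) 1
  ~> refl Nat 4
inferred type:
  Eq Nat 4 4


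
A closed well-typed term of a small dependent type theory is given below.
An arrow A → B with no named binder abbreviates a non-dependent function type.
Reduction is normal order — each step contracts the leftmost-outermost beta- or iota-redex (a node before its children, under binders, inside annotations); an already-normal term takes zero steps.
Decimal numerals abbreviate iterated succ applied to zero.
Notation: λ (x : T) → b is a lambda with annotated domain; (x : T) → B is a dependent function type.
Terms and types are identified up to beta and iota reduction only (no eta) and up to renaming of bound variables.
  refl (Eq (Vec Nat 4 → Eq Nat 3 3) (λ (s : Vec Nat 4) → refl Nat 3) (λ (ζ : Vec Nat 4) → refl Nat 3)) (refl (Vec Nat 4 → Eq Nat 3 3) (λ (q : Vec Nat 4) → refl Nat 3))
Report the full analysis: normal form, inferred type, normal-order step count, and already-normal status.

reduced normal form:
  refl (Eq (Vec Nat 4 → Eq Nat 3 3) (λ (s : Vec Nat 4) → refl Nat 3) (λ (ζ : Vec Nat 4) → refl Nat 3)) (refl (Vec Nat 4 → Eq Nat 3 3) (λ (q : Vec Nat 4) → refl Nat 3))
the term's type:
  Eq (Eq (Vec Nat 4 → Eq Nat 3 3) (λ (s : Vec Nat 4) → refl Nat 3) (λ (ζ : Vec Nat 4) → refl Nat 3)) (refl (Vec Nat 4 → Eq Nat 3 3) (λ (q : Vec Nat 4) → refl Nat 3)) (refl (Vec Nat 4 → Eq Nat 3 3) (λ (τ : Vec Nat 4) → refl Nat 3))
steps to reach normal form (normal order): 0
term was already normal: yes


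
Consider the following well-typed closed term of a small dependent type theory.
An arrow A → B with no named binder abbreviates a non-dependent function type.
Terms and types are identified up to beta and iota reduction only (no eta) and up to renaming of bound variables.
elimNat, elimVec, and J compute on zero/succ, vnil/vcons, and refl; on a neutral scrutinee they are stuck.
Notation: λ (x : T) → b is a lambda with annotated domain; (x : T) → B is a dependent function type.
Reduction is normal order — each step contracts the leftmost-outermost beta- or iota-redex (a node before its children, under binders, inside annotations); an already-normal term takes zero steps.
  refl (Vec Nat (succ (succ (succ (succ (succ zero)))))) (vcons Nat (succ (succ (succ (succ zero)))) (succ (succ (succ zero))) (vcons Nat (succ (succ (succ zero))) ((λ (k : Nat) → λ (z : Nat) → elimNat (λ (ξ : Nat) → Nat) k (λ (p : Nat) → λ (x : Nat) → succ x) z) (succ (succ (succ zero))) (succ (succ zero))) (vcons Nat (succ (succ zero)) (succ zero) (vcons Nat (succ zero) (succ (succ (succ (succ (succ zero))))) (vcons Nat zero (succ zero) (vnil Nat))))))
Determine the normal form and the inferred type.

normal form:
  refl (Vec Nat (succ (succ (succ (succ (succ zero)))))) (vcons Nat (succ (succ (succ (succ zero)))) (succ (succ (succ zero))) (vcons Nat (succ (succ (succ zero))) (succ (succ (succ (succ (succ zero))))) (vcons Nat (succ (succ zero)) (succ zero) (vcons Nat (succ zero) (succ (succ (succ (succ (succ zero))))) (vcons Nat zero (succ zero) (vnil Nat))))))
the term's type:
  Eq (Vec Nat (succ (succ (succ (succ (succ zero)))))) (vcons Nat (succ (succ (succ (succ zero)))) (succ (succ (succ zero))) (vcons Nat (succ (succ (succ zero))) (succ (succ (succ (succ (succ zero))))) (vcons Nat (succ (succ zero)) (succ zero) (vcons Nat (succ zero) (succ (succ (succ (succ (succ zero))))) (vcons Nat zero (succ zero) (vnil Nat)))))) (vcons Nat (succ (succ (succ (succ zero)))) (succ (succ (succ zero))) (vcons Nat (succ (succ (succ zero))) (succ (succ (succ (succ (succ zero))))) (vcons Nat (succ (succ zero)) (succ zero) (vcons Nat (succ zero) (succ (succ (succ (succ (succ zero))))) (vcons Nat zero (succ zero) (vnil Nat))))))
observation: contracting a beta-redex first, the term normalizes in 9 steps.


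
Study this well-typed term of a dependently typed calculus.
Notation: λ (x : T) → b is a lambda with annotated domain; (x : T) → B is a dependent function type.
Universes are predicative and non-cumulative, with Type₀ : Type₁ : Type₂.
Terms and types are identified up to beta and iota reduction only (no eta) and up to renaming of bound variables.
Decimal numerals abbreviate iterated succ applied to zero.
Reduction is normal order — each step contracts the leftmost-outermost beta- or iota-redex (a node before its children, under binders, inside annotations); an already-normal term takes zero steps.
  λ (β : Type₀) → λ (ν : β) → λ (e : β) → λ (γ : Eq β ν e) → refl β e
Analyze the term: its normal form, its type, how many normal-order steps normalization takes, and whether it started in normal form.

resulting normal form:
  λ (β : Type₀) → λ (ν : β) → λ (e : β) → λ (γ : Eq β ν e) → refl β e
type:
  (β : Type₀) → (ν : β) → (e : β) → (γ : Eq β ν e) → Eq β e e
steps to reach normal form (normal order): 0
term was already normal: yes


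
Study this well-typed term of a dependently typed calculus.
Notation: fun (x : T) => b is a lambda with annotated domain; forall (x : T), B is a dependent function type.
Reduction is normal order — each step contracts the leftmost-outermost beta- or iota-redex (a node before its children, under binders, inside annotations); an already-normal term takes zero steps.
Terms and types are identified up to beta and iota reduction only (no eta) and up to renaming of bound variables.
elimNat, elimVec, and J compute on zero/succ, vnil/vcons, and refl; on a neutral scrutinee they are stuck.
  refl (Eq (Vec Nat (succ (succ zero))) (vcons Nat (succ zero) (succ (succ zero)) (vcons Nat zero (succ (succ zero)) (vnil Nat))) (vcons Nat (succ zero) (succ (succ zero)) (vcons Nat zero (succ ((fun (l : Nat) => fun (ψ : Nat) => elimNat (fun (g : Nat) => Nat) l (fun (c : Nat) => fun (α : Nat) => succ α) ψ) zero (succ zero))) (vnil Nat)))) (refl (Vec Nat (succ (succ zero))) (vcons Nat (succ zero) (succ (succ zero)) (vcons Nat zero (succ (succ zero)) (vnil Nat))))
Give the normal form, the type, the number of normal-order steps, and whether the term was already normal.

reduced normal form:
  refl (Eq (Vec Nat (succ (succ zero))) (vcons Nat (succ zero) (succ (succ zero)) (vcons Nat zero (succ (succ zero)) (vnil Nat))) (vcons Nat (succ zero) (succ (succ zero)) (vcons Nat zero (succ (succ zero)) (vnil Nat)))) (refl (Vec Nat (succ (succ zero))) (vcons Nat (succ zero) (succ (succ zero)) (vcons Nat zero (succ (succ zero)) (vnil Nat))))
inferred type:
  Eq (Eq (Vec Nat (succ (succ zero))) (vcons Nat (succ zero) (succ (succ zero)) (vcons Nat zero (succ (succ zero)) (vnil Nat))) (vcons Nat (succ zero) (succ (succ zero)) (vcons Nat zero (succ (succ zero)) (vnil Nat)))) (refl (Vec Nat (succ (succ zero))) (vcons Nat (succ zero) (succ (succ zero)) (vcons Nat zero (succ (succ zero)) (vnil Nat)))) (refl (Vec Nat (succ (succ zero))) (vcons Nat (succ zero) (succ (succ zero)) (vcons Nat zero (succ (succ zero)) (vnil Nat))))
reduction steps (normal order): 6
started in normal form: no
first contracted redex: a beta-redex


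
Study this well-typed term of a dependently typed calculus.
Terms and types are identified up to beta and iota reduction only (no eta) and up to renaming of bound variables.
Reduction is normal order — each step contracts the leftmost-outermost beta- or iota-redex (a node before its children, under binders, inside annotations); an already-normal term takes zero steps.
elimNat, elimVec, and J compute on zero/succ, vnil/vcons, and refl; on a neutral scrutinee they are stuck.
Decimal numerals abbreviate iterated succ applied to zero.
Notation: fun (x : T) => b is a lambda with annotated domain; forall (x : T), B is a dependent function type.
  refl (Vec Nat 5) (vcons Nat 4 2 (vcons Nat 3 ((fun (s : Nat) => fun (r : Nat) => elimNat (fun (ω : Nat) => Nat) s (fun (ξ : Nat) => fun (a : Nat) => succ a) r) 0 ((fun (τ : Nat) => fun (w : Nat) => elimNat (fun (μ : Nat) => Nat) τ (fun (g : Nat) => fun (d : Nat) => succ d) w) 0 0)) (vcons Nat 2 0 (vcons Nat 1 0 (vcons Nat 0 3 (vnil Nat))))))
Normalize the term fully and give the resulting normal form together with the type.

resulting normal form:
  refl (Vec Nat 5) (vcons Nat 4 2 (vcons Nat 3 0 (vcons Nat 2 0 (vcons Nat 1 0 (vcons Nat 0 3 (vnil Nat))))))
the term's type:
  Eq (Vec Nat 5) (vcons Nat 4 2 (vcons Nat 3 0 (vcons Nat 2 0 (vcons Nat 1 0 (vcons Nat 0 3 (vnil Nat)))))) (vcons Nat 4 2 (vcons Nat 3 0 (vcons Nat 2 0 (vcons Nat 1 0 (vcons Nat 0 3 (vnil Nat))))))
observation: the first redex contracted is a beta-redex; the normal form is reached in 6 normal-order steps.


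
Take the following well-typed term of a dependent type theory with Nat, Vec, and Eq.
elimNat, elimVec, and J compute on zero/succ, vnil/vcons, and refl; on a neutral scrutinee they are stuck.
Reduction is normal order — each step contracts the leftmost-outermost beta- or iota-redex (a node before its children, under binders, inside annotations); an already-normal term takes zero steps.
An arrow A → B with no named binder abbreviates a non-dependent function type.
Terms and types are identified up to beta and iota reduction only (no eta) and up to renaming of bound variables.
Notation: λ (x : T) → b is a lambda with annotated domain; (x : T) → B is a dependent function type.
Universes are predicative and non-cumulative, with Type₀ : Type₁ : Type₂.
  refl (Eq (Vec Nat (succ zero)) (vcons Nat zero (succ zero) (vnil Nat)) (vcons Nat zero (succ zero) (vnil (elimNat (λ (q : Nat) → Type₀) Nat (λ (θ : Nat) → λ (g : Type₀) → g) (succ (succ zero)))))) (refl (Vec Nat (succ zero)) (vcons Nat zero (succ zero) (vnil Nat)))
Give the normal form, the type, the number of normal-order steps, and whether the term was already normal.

reduced normal form:
  refl (Eq (Vec Nat (succ zero)) (vcons Nat zero (succ zero) (vnil Nat)) (vcons Nat zero (succ zero) (vnil Nat))) (refl (Vec Nat (succ zero)) (vcons Nat zero (succ zero) (vnil Nat)))
the term's type:
  Eq (Eq (Vec Nat (succ zero)) (vcons Nat zero (succ zero) (vnil Nat)) (vcons Nat zero (succ zero) (vnil Nat))) (refl (Vec Nat (succ zero)) (vcons Nat zero (succ zero) (vnil Nat))) (refl (Vec Nat (succ zero)) (vcons Nat zero (succ zero) (vnil Nat)))
normal-order step count: 7
already normal: no
first contracted redex: an elimNat iota-redex


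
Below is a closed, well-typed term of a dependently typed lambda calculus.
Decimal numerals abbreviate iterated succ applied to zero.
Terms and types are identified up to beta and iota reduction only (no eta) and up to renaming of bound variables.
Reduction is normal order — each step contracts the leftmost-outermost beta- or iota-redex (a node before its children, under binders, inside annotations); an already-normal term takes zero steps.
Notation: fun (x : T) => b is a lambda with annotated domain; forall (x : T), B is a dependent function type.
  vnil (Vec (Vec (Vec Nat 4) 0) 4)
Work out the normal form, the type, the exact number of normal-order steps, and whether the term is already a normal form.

reduced normal form:
  vnil (Vec (Vec (Vec Nat 4) 0) 4)
type:
  Vec (Vec (Vec (Vec Nat 4) 0) 4) 0
reduction steps (normal order): 0
started in normal form: yes


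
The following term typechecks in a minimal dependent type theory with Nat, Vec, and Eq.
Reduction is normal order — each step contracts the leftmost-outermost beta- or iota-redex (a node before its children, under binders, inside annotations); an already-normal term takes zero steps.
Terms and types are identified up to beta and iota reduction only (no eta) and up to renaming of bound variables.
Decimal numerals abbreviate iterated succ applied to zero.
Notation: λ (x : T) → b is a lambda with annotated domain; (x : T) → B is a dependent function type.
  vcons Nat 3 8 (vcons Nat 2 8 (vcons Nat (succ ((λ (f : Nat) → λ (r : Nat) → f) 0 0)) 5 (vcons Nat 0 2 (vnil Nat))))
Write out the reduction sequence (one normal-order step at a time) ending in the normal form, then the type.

reduction (normal order):
  vcons Nat 3 8 (vcons Nat 2 8 (vcons Nat (succ ((λ (f : Nat) → λ (r : Nat) → f) 0 0)) 5 (vcons Nat 0 2 (vnil Nat))))
  ~> vcons Nat 3 8 (vcons Nat 2 8 (vcons Nat (succ ((λ (f : Nat) → 0) 0)) 5 (vcons Nat 0 2 (vnil Nat))))
  ~> vcons Nat 3 8 (vcons Nat 2 8 (vcons Nat 1 5 (vcons Nat 0 2 (vnil Nat))))
inferred type:
  Vec Nat 4


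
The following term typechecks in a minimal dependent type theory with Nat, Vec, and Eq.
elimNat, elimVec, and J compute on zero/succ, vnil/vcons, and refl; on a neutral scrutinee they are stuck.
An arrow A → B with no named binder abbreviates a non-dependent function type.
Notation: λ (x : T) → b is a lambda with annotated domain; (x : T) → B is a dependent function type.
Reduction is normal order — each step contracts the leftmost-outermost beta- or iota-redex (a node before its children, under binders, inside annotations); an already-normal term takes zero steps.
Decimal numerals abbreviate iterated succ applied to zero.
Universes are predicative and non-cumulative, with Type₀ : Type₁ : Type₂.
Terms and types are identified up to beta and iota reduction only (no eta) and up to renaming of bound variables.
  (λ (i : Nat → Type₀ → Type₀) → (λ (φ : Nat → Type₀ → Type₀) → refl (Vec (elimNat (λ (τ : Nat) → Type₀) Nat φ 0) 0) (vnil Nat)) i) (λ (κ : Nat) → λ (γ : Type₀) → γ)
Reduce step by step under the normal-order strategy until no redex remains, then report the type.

normal-order reduction sequence:
  (λ (i : Nat → Type₀ → Type₀) → (λ (φ : Nat → Type₀ → Type₀) → refl (Vec (elimNat (λ (τ : Nat) → Type₀) Nat φ 0) 0) (vnil Nat)) i) (λ (κ : Nat) → λ (γ : Type₀) → γ)
  ~> (λ (i : Nat → Type₀ → Type₀) → refl (Vec (elimNat (λ (φ : Nat) → Type₀) Nat i 0) 0) (vnil Nat)) (λ (τ : Nat) → λ (κ : Type₀) → κ)
  ~> refl (Vec (elimNat (λ (i : Nat) → Type₀) Nat (λ (φ : Nat) → λ (τ : Type₀) → τ) 0) 0) (vnil Nat)
  ~> refl (Vec Nat 0) (vnil Nat)
type:
  Eq (Vec Nat 0) (vnil Nat) (vnil Nat)


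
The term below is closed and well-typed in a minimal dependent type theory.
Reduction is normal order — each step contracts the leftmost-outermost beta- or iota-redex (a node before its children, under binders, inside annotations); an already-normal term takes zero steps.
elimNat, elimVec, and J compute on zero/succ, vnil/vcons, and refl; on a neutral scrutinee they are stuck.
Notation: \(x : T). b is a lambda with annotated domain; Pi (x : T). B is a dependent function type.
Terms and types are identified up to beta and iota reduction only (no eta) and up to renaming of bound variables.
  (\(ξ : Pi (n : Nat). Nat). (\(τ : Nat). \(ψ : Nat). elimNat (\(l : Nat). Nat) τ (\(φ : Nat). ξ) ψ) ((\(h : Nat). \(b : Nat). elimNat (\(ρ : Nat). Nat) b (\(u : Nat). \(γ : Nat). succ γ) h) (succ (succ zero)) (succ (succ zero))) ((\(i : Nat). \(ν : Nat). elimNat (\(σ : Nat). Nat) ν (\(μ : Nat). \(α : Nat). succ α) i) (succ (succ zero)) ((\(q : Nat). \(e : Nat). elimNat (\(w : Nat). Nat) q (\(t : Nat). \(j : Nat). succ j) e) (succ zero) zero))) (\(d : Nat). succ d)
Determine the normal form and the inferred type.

normal form:
  succ (succ (succ (succ (succ (succ (succ zero))))))
the term's type:
  Nat
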